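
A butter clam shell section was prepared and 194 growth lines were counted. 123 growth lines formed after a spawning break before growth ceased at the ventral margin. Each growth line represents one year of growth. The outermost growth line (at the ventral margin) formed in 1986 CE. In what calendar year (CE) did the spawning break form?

1863 CE

123 growth lines post-date the spawning break.
Counting back 123 years from 1986 CE places the spawning break in 1986 − 123 = 1863 CE.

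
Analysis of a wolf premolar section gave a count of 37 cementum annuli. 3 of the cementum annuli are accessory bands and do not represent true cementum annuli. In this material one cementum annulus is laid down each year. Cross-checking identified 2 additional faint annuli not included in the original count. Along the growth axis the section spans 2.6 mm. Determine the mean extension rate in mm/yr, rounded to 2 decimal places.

0.07 mm/yr

Adjusted count: 37 − 3 + 2 = 36 cementum annuli.
Mean rate = 2.6 mm / 36 years ≈ 0.07 mm/yr.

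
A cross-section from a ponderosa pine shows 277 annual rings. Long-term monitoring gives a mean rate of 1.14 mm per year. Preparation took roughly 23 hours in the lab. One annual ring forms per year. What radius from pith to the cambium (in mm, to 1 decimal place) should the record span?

277 years of growth are recorded.
Length ≈ 1.14 × 277 = 315.8 mm.

315.8 mm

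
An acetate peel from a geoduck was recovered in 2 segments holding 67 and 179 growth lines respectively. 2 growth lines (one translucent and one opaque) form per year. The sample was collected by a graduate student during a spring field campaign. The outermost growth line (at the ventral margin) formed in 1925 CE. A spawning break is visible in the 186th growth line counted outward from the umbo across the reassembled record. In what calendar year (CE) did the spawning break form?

1895 CE

Total growth lines = 67 + 179 = 246.
246 − 186 = 60 growth lines lie beyond the spawning break toward the ventral margin.
Dividing by 2 growth lines per year: 60 / 2 = 30 years.
Counting back 30 years from 1925 CE places the spawning break in 1925 − 30 = 1895 CE.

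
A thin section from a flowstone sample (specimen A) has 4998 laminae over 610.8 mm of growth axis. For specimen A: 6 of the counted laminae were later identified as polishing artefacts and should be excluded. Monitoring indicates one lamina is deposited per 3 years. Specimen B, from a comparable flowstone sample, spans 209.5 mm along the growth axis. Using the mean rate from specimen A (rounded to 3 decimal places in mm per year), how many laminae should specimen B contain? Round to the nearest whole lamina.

1703 laminae

Specimen A: true lamina count = 4998 − 6 = 4992.
Specimen A: 4992 laminae at 3 years each span 4992 × 3 = 14976 years.
A: Extension rate ≈ 610.8 / 14976 = 0.041 mm/year.
B spans 209.5 / 0.041 = 5109.76 years; at 3 years per lamina that is 5109.76 / 3 ≈ 1703 laminae.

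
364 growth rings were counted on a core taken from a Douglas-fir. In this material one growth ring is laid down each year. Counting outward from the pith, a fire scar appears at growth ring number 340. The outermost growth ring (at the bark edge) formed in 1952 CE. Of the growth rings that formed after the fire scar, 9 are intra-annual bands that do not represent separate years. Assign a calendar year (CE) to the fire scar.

1937 CE

Between growth ring 340 and the bark edge there are 364 − 340 = 24 growth rings.
Excluding 9 false growth rings: 24 − 9 = 15.
1952 − 15 = 1937 CE.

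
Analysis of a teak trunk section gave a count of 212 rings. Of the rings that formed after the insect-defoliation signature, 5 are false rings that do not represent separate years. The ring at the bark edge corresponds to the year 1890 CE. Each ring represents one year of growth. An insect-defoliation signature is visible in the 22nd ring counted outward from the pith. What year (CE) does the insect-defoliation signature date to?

1705 CE

212 − 22 = 190 rings lie beyond the insect-defoliation signature toward the bark edge.
190 − 5 false = 185 true rings after the insect-defoliation signature.
1890 − 185 = 1705 CE.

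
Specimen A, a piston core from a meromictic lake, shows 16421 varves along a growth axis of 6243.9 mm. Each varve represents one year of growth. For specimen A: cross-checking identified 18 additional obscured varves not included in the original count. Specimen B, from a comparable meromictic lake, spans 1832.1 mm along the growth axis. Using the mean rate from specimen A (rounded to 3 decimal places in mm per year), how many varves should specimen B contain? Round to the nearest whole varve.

4821 varves

Specimen A: correcting the raw count gives 16421 + 18 = 16439 true varves.
A: Mean rate = 6243.9 mm / 16439 years ≈ 0.380 mm/yr.
Specimen B: 1832.1 mm / 0.380 mm per year = 4821.32 years ≈ 4821 varves.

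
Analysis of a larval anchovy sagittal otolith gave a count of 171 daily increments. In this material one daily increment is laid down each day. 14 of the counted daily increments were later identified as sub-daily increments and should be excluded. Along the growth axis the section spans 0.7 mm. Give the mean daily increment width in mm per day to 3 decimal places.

0.004 mm per day

After corrections the count is 171 − 14 = 157 daily increments.
Extension rate ≈ 0.7 / 157 = 0.004 mm per day.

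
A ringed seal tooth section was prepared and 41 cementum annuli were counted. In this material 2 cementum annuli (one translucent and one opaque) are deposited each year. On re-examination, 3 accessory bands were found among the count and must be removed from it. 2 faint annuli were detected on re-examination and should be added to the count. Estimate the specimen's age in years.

Adjusted count: 41 − 3 + 2 = 40 cementum annuli.
Dividing by 2 cementum annuli per year: 40 / 2 = 20 years.

20 years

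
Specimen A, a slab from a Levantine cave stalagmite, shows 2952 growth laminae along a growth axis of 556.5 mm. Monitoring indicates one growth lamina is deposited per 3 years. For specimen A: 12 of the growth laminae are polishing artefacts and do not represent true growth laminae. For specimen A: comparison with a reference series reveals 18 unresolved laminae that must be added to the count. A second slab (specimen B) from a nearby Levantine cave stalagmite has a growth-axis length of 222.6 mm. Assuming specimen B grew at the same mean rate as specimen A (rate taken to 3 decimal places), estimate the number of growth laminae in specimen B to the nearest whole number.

Specimen A: true growth lamina count = 2952 − 12 + 18 = 2958.
Specimen A: at 3 years per growth lamina, 2958 × 3 = 8874 years.
A: Mean rate = 556.5 mm / 8874 years ≈ 0.063 mm/year.
Specimen B: 222.6 mm / 0.063 mm per year = 3533.33 years; at 3 years per growth lamina that is 3533.33 / 3 ≈ 1178 growth laminae.

1178 growth laminae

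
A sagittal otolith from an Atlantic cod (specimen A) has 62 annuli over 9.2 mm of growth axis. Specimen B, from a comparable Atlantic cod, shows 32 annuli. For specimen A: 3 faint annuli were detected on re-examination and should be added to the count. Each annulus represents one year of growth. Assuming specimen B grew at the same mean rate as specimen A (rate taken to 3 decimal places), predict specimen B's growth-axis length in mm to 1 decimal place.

4.5 mm

Specimen A: after corrections the count is 62 + 3 = 65 annuli.
A: 9.2 mm over 65 years gives 9.2 / 65 ≈ 0.142 mm/yr.
Length of B = 0.142 × 32 = 4.5 mm.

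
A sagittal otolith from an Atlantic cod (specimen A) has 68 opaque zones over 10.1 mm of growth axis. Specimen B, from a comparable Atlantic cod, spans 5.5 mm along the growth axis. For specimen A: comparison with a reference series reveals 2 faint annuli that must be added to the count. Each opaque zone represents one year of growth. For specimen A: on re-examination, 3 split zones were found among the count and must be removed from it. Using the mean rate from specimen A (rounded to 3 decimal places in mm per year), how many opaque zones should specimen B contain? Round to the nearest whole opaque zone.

Specimen A: adjusted count: 68 − 3 + 2 = 67 opaque zones.
A: Extension rate ≈ 10.1 / 67 = 0.151 mm per year.
For B, 5.5 / 0.151 = 36.42 years ≈ 36 opaque zones.

36 opaque zones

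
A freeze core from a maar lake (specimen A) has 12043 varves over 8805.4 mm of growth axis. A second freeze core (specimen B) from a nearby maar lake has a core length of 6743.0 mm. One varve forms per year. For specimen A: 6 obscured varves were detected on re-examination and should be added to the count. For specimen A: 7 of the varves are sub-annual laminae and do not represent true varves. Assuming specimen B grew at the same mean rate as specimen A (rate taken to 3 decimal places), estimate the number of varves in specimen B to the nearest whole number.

9224 varves

Specimen A: correcting the raw count gives 12043 − 7 + 6 = 12042 true varves.
A: Mean rate = 8805.4 mm / 12042 years ≈ 0.731 mm per year.
For B, 6743.0 / 0.731 = 9224.35 years ≈ 9224 varves.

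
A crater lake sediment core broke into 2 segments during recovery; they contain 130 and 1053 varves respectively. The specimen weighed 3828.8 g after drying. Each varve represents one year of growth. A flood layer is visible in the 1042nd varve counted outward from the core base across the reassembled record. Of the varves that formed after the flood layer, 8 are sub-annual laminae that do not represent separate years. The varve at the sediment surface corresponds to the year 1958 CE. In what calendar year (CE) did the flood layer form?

Total varves = 130 + 1053 = 1183.
The flood layer sits at varve 1042 from the core base, so 1183 − 1042 = 141 varves formed after it.
Removing the 8 false varves leaves 141 − 8 = 133 true varves beyond the flood layer.
The varve at the sediment surface is 1958 CE, so the flood layer dates to 1958 − 133 = 1825 CE.

1825 CE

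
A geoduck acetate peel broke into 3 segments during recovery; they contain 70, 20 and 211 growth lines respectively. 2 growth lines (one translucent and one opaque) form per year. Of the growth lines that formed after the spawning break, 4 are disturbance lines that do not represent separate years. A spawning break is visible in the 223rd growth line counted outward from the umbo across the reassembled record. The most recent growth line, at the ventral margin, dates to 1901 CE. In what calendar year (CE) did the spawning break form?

Total growth lines = 70 + 20 + 211 = 301.
301 − 223 = 78 growth lines lie beyond the spawning break toward the ventral margin.
78 − 4 false = 74 true growth lines after the spawning break.
74 growth lines at 2 per year is 74 / 2 = 37 years.
The growth line at the ventral margin is 1901 CE, so the spawning break dates to 1901 − 37 = 1864 CE.

1864 CE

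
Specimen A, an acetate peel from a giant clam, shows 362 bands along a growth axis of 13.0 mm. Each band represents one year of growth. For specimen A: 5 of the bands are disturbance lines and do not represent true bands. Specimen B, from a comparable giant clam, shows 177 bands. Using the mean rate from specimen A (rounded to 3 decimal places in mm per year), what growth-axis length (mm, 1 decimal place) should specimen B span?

6.4 mm

Specimen A: correcting the raw count gives 362 − 5 = 357 true bands.
A: Mean rate = 13.0 mm / 357 years ≈ 0.036 mm/yr.
B's length ≈ 0.036 × 177 = 6.4 mm.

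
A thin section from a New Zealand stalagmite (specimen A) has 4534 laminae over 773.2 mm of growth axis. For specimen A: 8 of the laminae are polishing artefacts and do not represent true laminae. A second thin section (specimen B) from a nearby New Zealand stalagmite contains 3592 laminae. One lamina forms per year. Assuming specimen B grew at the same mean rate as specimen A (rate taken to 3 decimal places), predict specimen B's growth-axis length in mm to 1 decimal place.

614.2 mm

Specimen A: correcting the raw count gives 4534 − 8 = 4526 true laminae.
A: Extension rate ≈ 773.2 / 4526 = 0.171 mm per year.
Length of B = 0.171 × 3592 = 614.2 mm.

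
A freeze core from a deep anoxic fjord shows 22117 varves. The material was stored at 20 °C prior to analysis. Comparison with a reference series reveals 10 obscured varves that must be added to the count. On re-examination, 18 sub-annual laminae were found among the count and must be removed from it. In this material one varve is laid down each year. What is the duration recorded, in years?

22109 years

Adjusted count: 22117 − 18 + 10 = 22109 varves.
With a one-to-one varve periodicity this is 22109 years.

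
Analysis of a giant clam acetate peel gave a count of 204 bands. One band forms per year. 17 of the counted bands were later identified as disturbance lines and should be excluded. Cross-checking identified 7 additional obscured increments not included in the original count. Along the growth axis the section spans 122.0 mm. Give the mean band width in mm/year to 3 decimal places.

After corrections the count is 204 − 17 + 7 = 194 bands.
122.0 mm over 194 years gives 122.0 / 194 ≈ 0.629 mm/year.

0.629 mm/year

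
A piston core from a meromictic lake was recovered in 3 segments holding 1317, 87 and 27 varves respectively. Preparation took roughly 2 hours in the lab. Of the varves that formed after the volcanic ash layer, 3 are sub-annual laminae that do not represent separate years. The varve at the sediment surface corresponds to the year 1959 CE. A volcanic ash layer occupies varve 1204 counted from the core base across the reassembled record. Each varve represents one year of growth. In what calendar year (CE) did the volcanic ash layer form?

Total varves = 1317 + 87 + 27 = 1431.
Between varve 1204 and the sediment surface there are 1431 − 1204 = 227 varves.
227 − 3 false = 224 true varves after the volcanic ash layer.
Counting back 224 years from 1959 CE places the volcanic ash layer in 1959 − 224 = 1735 CE.

1735 CE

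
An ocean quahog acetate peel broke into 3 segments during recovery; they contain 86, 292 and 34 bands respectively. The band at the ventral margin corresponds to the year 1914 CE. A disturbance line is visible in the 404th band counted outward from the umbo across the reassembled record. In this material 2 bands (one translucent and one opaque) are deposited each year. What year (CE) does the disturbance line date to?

Total bands = 86 + 292 + 34 = 412.
Between band 404 and the ventral margin there are 412 − 404 = 8 bands.
8 bands at 2 per year is 8 / 2 = 4 years.
1914 − 4 = 1910 CE.

1910 CE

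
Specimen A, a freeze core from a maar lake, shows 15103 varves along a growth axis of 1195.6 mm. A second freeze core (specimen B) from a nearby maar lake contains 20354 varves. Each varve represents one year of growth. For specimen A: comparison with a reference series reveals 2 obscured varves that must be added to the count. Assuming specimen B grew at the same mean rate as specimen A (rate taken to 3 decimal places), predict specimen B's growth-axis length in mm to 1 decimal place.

Specimen A: true varve count = 15103 + 2 = 15105.
A: Extension rate ≈ 1195.6 / 15105 = 0.079 mm/year.
For B, 0.079 mm/year × 20354 years = 1608.0 mm.

1608.0 mm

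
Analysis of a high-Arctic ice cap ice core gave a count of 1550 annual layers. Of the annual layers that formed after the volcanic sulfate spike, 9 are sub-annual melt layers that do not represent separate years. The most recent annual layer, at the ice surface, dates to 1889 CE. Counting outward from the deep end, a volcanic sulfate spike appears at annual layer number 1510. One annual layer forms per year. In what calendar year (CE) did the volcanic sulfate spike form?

The volcanic sulfate spike sits at annual layer 1510 from the deep end, so 1550 − 1510 = 40 annual layers formed after it.
40 − 9 false = 31 true annual layers after the volcanic sulfate spike.
The annual layer at the ice surface is 1889 CE, so the volcanic sulfate spike dates to 1889 − 31 = 1858 CE.

1858 CE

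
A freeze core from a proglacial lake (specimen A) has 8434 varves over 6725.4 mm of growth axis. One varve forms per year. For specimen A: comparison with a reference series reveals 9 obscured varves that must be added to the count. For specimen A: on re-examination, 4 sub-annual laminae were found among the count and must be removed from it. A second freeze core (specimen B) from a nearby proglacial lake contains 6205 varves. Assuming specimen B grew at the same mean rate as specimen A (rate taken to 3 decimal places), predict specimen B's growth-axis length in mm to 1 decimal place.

Specimen A: true varve count = 8434 − 4 + 9 = 8439.
A: 6725.4 mm over 8439 years gives 6725.4 / 8439 ≈ 0.797 mm/year.
B's length ≈ 0.797 × 6205 = 4945.4 mm.

4945.4 mm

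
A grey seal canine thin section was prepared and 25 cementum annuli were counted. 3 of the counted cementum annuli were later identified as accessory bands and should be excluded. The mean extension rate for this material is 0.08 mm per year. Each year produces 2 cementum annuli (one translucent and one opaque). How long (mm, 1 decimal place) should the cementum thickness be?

Correcting the raw count gives 25 − 3 = 22 true cementum annuli.
22 cementum annuli at 2 per year is 22 / 2 = 11 years.
11 years at 0.08 mm/year gives 0.08 × 11 = 0.9 mm.

0.9 mm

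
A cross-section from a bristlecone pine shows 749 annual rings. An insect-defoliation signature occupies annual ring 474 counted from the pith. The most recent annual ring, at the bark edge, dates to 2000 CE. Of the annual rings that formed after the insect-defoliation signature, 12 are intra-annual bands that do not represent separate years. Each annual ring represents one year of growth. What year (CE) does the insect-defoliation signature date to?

The insect-defoliation signature sits at annual ring 474 from the pith, so 749 − 474 = 275 annual rings formed after it.
275 − 12 false = 263 true annual rings after the insect-defoliation signature.
The annual ring at the bark edge is 2000 CE, so the insect-defoliation signature dates to 2000 − 263 = 1737 CE.

1737 CE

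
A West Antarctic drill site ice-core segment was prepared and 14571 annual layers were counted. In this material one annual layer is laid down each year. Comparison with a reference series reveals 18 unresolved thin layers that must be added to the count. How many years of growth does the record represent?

14589 years

Adjusted count: 14571 + 18 = 14589 annual layers.
One annual layer per year makes the duration 14589 years.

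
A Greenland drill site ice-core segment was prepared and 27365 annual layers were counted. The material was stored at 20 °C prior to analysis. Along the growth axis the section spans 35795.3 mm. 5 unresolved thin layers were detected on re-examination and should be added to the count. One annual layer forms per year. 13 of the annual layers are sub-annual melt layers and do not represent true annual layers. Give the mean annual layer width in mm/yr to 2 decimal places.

Correcting the raw count gives 27365 − 13 + 5 = 27357 true annual layers.
35795.3 mm over 27357 years gives 35795.3 / 27357 ≈ 1.31 mm/yr.

1.31 mm/yr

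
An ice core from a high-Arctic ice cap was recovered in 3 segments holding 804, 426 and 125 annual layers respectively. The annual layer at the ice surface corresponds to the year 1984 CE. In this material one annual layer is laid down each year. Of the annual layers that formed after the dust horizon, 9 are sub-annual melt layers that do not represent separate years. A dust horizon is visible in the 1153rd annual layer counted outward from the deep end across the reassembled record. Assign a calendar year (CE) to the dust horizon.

1791 CE

Total annual layers = 804 + 426 + 125 = 1355.
1355 − 1153 = 202 annual layers lie beyond the dust horizon toward the ice surface.
Excluding 9 false annual layers: 202 − 9 = 193.
The annual layer at the ice surface is 1984 CE, so the dust horizon dates to 1984 − 193 = 1791 CE.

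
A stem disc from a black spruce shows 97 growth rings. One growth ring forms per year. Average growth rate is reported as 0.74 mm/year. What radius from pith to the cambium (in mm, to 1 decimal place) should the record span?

71.8 mm

97 years of growth are recorded.
Length ≈ 0.74 × 97 = 71.8 mm.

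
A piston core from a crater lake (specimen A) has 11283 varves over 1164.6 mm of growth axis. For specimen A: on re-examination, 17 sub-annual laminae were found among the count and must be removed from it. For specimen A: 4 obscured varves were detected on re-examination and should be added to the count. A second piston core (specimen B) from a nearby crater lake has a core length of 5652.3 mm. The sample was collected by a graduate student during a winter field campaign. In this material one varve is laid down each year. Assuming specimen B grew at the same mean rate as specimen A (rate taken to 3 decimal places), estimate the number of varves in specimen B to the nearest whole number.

Specimen A: adjusted count: 11283 − 17 + 4 = 11270 varves.
A: 1164.6 mm over 11270 years gives 1164.6 / 11270 ≈ 0.103 mm per year.
B spans 5652.3 / 0.103 = 54876.70 years ≈ 54877 varves.

54877 varves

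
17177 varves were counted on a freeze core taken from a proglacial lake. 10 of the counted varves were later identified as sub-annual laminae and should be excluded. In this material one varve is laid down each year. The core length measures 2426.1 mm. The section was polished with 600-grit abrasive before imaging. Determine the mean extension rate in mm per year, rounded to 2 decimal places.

After corrections the count is 17177 − 10 = 17167 varves.
Extension rate ≈ 2426.1 / 17167 = 0.14 mm per year.

0.14 mm per year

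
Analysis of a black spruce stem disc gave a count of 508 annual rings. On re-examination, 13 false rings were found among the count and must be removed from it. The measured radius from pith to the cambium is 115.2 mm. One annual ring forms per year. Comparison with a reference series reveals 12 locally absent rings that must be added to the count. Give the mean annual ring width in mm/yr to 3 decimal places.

0.227 mm/yr

Adjusted count: 508 − 13 + 12 = 507 annual rings.
Mean rate = 115.2 mm / 507 years ≈ 0.227 mm/yr.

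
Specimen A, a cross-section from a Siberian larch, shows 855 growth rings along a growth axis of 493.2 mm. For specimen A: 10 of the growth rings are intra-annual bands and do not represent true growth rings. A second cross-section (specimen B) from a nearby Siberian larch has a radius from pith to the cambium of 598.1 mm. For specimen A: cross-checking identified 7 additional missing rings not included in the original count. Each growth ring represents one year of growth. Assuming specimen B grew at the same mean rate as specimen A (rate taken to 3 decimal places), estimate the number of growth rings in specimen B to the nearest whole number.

Specimen A: after corrections the count is 855 − 10 + 7 = 852 growth rings.
A: Mean rate = 493.2 mm / 852 years ≈ 0.579 mm/yr.
Specimen B: 598.1 mm / 0.579 mm per year = 1032.99 years ≈ 1033 growth rings.

1033 growth rings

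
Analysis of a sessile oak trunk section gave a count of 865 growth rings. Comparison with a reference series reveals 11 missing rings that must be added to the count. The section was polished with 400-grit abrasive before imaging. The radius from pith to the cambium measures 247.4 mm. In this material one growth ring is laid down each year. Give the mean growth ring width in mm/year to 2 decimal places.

Adjusted count: 865 + 11 = 876 growth rings.
247.4 mm over 876 years gives 247.4 / 876 ≈ 0.28 mm/year.

0.28 mm/year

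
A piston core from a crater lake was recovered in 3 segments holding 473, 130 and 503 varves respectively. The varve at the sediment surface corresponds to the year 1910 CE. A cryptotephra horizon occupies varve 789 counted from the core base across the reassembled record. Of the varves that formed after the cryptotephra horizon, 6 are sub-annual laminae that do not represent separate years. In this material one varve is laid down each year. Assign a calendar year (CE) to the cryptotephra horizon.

Total varves = 473 + 130 + 503 = 1106.
1106 − 789 = 317 varves lie beyond the cryptotephra horizon toward the sediment surface.
317 − 6 false = 311 true varves after the cryptotephra horizon.
Counting back 311 years from 1910 CE places the cryptotephra horizon in 1910 − 311 = 1599 CE.

1599 CE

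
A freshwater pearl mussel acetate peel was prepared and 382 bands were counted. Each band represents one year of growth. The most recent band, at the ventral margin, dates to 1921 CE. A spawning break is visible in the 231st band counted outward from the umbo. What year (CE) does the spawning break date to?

Between band 231 and the ventral margin there are 382 − 231 = 151 bands.
Counting back 151 years from 1921 CE places the spawning break in 1921 − 151 = 1770 CE.

1770 CE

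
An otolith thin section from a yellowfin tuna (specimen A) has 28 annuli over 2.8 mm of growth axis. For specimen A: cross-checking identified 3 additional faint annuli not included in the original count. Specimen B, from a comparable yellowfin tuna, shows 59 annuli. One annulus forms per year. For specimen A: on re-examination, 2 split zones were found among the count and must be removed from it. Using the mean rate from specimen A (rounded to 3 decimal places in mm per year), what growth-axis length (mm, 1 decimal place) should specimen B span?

5.7 mm

Specimen A: after corrections the count is 28 − 2 + 3 = 29 annuli.
A: Mean rate = 2.8 mm / 29 years ≈ 0.097 mm per year.
For B, 0.097 mm/year × 59 years = 5.7 mm.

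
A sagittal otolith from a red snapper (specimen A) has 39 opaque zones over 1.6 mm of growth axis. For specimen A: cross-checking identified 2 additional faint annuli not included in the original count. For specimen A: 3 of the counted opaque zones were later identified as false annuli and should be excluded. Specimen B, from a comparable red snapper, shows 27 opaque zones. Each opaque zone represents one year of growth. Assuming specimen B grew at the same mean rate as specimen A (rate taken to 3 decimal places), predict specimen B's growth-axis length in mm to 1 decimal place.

Specimen A: adjusted count: 39 − 3 + 2 = 38 opaque zones.
A: 1.6 mm over 38 years gives 1.6 / 38 ≈ 0.042 mm/yr.
B's length ≈ 0.042 × 27 = 1.1 mm.

1.1 mm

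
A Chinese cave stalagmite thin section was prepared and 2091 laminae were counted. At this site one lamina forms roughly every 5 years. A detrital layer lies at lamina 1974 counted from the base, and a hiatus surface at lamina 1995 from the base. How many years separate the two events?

1995 − 1974 = 21 laminae lie between the two events.
21 laminae at 5 years each span 21 × 5 = 105 years.

105 years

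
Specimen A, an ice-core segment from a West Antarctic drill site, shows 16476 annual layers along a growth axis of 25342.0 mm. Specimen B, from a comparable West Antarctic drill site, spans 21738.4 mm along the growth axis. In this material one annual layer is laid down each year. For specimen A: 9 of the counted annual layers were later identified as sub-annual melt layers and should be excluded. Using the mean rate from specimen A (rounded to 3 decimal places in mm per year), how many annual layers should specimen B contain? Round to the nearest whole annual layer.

14125 annual layers

Specimen A: after corrections the count is 16476 − 9 = 16467 annual layers.
A: Extension rate ≈ 25342.0 / 16467 = 1.539 mm/yr.
B spans 21738.4 / 1.539 = 14125.02 years ≈ 14125 annual layers.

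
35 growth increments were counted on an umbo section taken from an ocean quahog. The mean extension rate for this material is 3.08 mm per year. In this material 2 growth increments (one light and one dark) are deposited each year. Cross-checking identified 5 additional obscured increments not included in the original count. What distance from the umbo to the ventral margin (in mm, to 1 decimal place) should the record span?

61.6 mm

After corrections the count is 35 + 5 = 40 growth increments.
40 growth increments at 2 per year is 40 / 2 = 20 years.
20 years at 3.08 mm/year gives 3.08 × 20 = 61.6 mm.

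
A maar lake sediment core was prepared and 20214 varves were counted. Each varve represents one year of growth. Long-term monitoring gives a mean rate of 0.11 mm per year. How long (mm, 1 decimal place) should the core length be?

2223.5 mm

20214 years of growth are recorded.
20214 years at 0.11 mm/year gives 0.11 × 20214 = 2223.5 mm.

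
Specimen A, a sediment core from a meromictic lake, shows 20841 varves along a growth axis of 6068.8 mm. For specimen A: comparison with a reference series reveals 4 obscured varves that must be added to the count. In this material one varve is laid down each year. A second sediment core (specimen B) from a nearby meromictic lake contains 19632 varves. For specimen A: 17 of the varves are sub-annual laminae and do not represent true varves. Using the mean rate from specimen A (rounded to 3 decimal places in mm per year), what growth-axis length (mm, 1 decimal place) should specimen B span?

Specimen A: adjusted count: 20841 − 17 + 4 = 20828 varves.
A: Mean rate = 6068.8 mm / 20828 years ≈ 0.291 mm/yr.
B's length ≈ 0.291 × 19632 = 5712.9 mm.

5712.9 mm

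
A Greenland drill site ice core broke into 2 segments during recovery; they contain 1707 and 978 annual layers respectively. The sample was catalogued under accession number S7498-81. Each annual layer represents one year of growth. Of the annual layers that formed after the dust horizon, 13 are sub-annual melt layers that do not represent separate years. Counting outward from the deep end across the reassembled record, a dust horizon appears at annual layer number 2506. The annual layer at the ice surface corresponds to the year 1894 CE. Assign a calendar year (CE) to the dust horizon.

1728 CE

Total annual layers = 1707 + 978 = 2685.
Between annual layer 2506 and the ice surface there are 2685 − 2506 = 179 annual layers.
Excluding 13 false annual layers: 179 − 13 = 166.
Counting back 166 years from 1894 CE places the dust horizon in 1894 − 166 = 1728 CE.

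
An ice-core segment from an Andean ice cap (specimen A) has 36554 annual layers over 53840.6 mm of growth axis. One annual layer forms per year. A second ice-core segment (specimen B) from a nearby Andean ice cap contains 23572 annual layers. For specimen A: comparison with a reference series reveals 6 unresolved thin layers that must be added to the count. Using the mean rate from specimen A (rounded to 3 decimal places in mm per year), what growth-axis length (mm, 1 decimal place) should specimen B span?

34721.6 mm

Specimen A: correcting the raw count gives 36554 + 6 = 36560 true annual layers.
A: Extension rate ≈ 53840.6 / 36560 = 1.473 mm/year.
Length of B = 1.473 × 23572 = 34721.6 mm.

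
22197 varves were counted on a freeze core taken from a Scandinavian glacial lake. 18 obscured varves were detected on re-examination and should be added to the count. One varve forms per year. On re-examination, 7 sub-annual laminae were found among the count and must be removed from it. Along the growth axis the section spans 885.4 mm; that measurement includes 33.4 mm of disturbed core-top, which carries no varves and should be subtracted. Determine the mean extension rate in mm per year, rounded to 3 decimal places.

0.038 mm per year

True varve count = 22197 − 7 + 18 = 22208.
Removing the 33.4 mm offcut leaves 885.4 − 33.4 = 852.0 mm.
852.0 mm over 22208 years gives 852.0 / 22208 ≈ 0.038 mm per year.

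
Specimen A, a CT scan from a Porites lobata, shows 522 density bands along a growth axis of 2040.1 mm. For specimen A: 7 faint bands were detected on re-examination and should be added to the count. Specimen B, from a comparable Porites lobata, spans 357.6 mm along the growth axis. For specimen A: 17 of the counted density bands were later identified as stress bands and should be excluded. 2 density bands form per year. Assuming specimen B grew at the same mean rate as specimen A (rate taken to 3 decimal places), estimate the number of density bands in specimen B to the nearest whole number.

Specimen A: after corrections the count is 522 − 17 + 7 = 512 density bands.
Specimen A: with 2 density bands per year, 512 / 2 = 256 years.
A: 2040.1 mm over 256 years gives 2040.1 / 256 ≈ 7.969 mm per year.
For B, 357.6 / 7.969 = 44.87 years; at 2 density bands per year that is 44.87 × 2 ≈ 90 density bands.

90 density bands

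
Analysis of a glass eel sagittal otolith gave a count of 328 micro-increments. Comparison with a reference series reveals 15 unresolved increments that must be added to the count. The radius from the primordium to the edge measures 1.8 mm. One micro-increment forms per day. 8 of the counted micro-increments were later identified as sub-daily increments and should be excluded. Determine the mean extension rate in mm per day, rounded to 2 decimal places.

0.01 mm per day

After corrections the count is 328 − 8 + 15 = 335 micro-increments.
Extension rate ≈ 1.8 / 335 = 0.01 mm per day.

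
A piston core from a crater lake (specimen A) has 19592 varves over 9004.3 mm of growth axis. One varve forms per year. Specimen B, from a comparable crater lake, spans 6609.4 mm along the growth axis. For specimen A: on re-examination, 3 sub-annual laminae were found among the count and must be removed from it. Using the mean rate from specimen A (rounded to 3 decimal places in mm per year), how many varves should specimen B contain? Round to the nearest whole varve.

Specimen A: after corrections the count is 19592 − 3 = 19589 varves.
A: 9004.3 mm over 19589 years gives 9004.3 / 19589 ≈ 0.460 mm per year.
For B, 6609.4 / 0.460 = 14368.26 years ≈ 14368 varves.

14368 varves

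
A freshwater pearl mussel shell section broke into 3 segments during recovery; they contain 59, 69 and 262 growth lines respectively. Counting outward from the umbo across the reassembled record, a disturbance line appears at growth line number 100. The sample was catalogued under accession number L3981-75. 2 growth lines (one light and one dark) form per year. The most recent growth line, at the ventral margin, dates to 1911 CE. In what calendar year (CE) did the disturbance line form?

Total growth lines = 59 + 69 + 262 = 390.
The disturbance line sits at growth line 100 from the umbo, so 390 − 100 = 290 growth lines formed after it.
Dividing by 2 growth lines per year: 290 / 2 = 145 years.
1911 − 145 = 1766 CE.

1766 CE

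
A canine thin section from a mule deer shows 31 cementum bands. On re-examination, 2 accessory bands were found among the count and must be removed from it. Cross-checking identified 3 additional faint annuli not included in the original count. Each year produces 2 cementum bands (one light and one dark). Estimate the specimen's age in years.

16 years

Correcting the raw count gives 31 − 2 + 3 = 32 true cementum bands.
32 cementum bands at 2 per year is 32 / 2 = 16 years.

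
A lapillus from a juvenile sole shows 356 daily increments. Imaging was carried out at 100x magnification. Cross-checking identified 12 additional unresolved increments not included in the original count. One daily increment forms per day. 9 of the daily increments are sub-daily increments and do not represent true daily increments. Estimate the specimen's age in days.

359 days

True daily increment count = 356 − 9 + 12 = 359.
One daily increment per day makes the duration 359 days.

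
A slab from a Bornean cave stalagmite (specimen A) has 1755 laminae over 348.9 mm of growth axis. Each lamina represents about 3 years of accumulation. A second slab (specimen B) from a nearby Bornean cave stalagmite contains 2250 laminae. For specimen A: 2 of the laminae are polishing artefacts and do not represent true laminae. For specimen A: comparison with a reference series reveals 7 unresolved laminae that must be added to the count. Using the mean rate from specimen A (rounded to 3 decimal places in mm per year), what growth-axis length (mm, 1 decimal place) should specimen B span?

Specimen A: adjusted count: 1755 − 2 + 7 = 1760 laminae.
Specimen A: multiplying by 3 years per lamina: 1760 × 3 = 5280 years.
A: Mean rate = 348.9 mm / 5280 years ≈ 0.066 mm per year.
Specimen B: multiplying by 3 years per lamina: 2250 × 3 = 6750 years. For B, 0.066 mm/year × 6750 years = 445.5 mm.

445.5 mm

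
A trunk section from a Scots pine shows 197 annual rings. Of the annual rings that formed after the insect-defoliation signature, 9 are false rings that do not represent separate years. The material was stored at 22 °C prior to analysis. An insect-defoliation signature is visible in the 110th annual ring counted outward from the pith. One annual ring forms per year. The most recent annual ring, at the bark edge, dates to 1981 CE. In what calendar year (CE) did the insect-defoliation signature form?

1903 CE

197 − 110 = 87 annual rings lie beyond the insect-defoliation signature toward the bark edge.
Excluding 9 false annual rings: 87 − 9 = 78.
1981 − 78 = 1903 CE.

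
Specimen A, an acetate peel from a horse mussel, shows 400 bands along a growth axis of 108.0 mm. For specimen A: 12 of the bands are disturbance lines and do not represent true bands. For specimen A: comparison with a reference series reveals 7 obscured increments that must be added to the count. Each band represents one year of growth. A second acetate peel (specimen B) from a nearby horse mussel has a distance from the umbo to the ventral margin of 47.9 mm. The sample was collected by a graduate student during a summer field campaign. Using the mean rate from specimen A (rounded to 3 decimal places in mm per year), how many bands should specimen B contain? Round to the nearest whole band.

Specimen A: after corrections the count is 400 − 12 + 7 = 395 bands.
A: Extension rate ≈ 108.0 / 395 = 0.273 mm per year.
Specimen B: 47.9 mm / 0.273 mm per year = 175.46 years ≈ 175 bands.

175 bands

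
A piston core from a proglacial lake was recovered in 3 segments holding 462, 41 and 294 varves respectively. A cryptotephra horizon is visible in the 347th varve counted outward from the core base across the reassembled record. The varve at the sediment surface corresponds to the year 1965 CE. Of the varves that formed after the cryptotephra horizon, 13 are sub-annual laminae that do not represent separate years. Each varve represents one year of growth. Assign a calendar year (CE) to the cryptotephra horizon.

1528 CE

Total varves = 462 + 41 + 294 = 797.
Between varve 347 and the sediment surface there are 797 − 347 = 450 varves.
450 − 13 false = 437 true varves after the cryptotephra horizon.
1965 − 437 = 1528 CE.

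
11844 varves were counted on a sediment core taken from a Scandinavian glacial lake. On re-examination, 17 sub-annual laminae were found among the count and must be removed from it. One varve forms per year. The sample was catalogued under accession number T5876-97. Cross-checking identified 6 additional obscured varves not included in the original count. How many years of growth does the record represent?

11833 years

After corrections the count is 11844 − 17 + 6 = 11833 varves.
One varve per year makes the duration 11833 years.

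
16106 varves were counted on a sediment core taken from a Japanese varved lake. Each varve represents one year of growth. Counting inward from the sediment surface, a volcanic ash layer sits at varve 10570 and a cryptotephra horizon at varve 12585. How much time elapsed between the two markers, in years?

The two markers are separated by 12585 − 10570 = 2015 varves.
At one varve per year, 2015 years elapsed between them.

2015 yr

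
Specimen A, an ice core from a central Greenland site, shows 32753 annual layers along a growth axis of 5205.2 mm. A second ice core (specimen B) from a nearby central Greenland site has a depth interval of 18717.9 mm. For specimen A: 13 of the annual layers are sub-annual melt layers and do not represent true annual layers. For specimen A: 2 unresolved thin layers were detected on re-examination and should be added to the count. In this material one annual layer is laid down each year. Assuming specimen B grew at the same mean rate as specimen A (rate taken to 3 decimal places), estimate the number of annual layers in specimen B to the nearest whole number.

117723 annual layers

Specimen A: true annual layer count = 32753 − 13 + 2 = 32742.
A: Mean rate = 5205.2 mm / 32742 years ≈ 0.159 mm/year.
Specimen B: 18717.9 mm / 0.159 mm per year = 117722.64 years ≈ 117723 annual layers.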